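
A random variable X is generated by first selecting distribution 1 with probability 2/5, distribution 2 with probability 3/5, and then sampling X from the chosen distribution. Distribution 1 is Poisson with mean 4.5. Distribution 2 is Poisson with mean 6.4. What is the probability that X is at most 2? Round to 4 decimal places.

0.0972

Conditional on each component, P(X ≤ 2): 1: 0.173578; 2: 0.0463242.
By total probability, P(X ≤ 2) = 0.4·0.173578 + 0.6·0.0463242 = 0.0972258.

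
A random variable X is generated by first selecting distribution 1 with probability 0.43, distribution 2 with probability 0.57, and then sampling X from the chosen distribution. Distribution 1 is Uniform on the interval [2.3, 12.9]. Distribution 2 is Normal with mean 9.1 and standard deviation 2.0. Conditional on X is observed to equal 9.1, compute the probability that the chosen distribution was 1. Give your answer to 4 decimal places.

0.2630

Likelihoods f(9.1 | ·): 1: 0.0943396; 2: 0.199471.
Posterior ∝ prior × likelihood. Numerator for 1: 0.43·0.0943396 = 0.040566.
Normalizing constant: 0.43·0.0943396 + 0.57·0.199471 = 0.154265.
P(1 | observation) = 0.040566 / 0.154265 = 0.262964.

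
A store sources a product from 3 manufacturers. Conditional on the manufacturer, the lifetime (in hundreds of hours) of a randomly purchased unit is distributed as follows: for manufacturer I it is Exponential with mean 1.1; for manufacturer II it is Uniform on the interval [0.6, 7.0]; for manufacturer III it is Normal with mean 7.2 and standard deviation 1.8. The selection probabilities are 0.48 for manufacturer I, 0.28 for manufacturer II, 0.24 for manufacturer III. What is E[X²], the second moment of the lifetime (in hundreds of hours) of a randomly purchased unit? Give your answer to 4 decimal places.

For each component E[X²] = Var + (mean)², giving I: 2.42; II: 17.8533; III: 55.08.
Overall E[X²] = 0.48·2.42 + 0.28·17.8533 + 0.24·55.08 = 19.3797.

19.3797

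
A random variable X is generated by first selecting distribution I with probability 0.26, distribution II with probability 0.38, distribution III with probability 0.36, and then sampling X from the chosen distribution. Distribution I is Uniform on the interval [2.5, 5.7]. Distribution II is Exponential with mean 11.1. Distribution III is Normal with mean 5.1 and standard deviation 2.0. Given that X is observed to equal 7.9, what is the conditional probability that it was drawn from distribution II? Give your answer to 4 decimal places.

0.3840

Likelihoods f(7.9 | ·): I: 0; II: 0.0442165; III: 0.0748637.
Posterior ∝ prior × likelihood. Numerator for II: 0.38·0.0442165 = 0.0168023.
Normalizing constant: 0.26·0 + 0.38·0.0442165 + 0.36·0.0748637 = 0.0437532.
P(II | observation) = 0.0168023 / 0.0437532 = 0.384024.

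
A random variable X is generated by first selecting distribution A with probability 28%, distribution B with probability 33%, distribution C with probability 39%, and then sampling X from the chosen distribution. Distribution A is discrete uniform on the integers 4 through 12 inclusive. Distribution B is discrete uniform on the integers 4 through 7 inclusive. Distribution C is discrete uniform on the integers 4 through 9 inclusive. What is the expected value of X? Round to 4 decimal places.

6.5900

Component means — A: 8; B: 5.5; C: 6.5.
E[X] = 0.28·8 + 0.33·5.5 + 0.39·6.5 = 6.59.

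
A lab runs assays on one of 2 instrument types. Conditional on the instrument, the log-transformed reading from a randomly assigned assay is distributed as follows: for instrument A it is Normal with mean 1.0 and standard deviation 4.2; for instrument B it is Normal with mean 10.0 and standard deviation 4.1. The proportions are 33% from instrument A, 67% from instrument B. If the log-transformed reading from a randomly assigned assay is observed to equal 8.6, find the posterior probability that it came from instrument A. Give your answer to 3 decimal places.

0.090

Likelihoods f(8.6 | ·): A: 0.0184773; B: 0.0917926.
Posterior ∝ prior × likelihood. Numerator for A: 0.33·0.0184773 = 0.00609752.
Normalizing constant: 0.33·0.0184773 + 0.67·0.0917926 = 0.0675985.
P(A | observation) = 0.00609752 / 0.0675985 = 0.0902019.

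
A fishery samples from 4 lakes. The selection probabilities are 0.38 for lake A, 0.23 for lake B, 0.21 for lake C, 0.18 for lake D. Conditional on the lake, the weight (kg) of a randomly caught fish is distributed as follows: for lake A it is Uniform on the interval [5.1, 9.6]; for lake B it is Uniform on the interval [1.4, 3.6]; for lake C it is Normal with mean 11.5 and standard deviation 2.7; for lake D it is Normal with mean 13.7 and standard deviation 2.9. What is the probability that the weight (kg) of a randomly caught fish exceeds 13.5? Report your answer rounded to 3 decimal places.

0.143

Conditional on each lake, P(X > 13.5): A: 0; B: 0; C: 0.229425; D: 0.527491.
By total probability, P(X > 13.5) = 0.38·0 + 0.23·0 + 0.21·0.229425 + 0.18·0.527491 = 0.143128.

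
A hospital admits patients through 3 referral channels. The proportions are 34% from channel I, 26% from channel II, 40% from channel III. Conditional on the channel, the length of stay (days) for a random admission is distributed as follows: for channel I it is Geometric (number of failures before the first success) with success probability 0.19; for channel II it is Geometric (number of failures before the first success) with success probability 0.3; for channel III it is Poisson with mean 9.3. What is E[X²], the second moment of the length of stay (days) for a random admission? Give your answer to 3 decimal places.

For each component E[X²] = Var + (mean)², giving I: 40.6122; II: 13.2222; III: 95.79.
Overall E[X²] = 0.34·40.6122 + 0.26·13.2222 + 0.4·95.79 = 55.5619.

55.562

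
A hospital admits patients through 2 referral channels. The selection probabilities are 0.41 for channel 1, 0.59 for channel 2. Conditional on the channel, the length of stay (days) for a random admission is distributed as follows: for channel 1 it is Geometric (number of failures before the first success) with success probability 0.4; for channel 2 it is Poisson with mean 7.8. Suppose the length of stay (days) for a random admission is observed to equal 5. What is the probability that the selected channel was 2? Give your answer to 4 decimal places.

0.8202

Likelihoods P(X=5 | ·): 1: 0.031104; 2: 0.0985814.
Posterior ∝ prior × likelihood. Numerator for 2: 0.59·0.0985814 = 0.058163.
Normalizing constant: 0.41·0.031104 + 0.59·0.0985814 = 0.0709156.
P(2 | observation) = 0.058163 / 0.0709156 = 0.820172.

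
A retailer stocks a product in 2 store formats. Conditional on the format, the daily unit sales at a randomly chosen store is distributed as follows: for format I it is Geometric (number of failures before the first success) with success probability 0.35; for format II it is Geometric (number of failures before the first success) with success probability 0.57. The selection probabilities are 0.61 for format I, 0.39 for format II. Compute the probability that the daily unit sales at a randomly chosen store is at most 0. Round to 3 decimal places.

Conditional on each format, P(X ≤ 0): I: 0.35; II: 0.57.
By total probability, P(X ≤ 0) = 0.61·0.35 + 0.39·0.57 = 0.4358.

0.436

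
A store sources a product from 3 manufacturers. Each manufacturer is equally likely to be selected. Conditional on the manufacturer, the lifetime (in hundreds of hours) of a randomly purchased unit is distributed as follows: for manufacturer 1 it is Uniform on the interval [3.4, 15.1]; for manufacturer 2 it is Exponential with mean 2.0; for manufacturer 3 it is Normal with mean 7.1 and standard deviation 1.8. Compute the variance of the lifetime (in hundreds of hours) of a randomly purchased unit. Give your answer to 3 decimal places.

15.460

Per component, 1: μ=9.25, E[X²]=96.97; 2: μ=2, E[X²]=8; 3: μ=7.1, E[X²]=53.65.
E[X] = 0.333333·9.25 + 0.333333·2 + 0.333333·7.1 = 6.11667.
E[X²] = 0.333333·96.97 + 0.333333·8 + 0.333333·53.65 = 52.8733.
Var(X) = E[X²] − (E[X])² = 52.8733 − 37.4136 = 15.4597.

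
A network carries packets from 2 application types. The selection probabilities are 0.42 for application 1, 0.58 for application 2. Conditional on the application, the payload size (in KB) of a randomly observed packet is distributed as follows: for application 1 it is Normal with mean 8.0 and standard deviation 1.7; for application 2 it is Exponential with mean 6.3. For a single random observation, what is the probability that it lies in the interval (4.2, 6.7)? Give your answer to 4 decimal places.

Conditional on each application, P(4.2 < X < 6.7): 1: 0.209524; 2: 0.168169.
By total probability, P(4.2 < X < 6.7) = 0.42·0.209524 + 0.58·0.168169 = 0.185538.

0.1855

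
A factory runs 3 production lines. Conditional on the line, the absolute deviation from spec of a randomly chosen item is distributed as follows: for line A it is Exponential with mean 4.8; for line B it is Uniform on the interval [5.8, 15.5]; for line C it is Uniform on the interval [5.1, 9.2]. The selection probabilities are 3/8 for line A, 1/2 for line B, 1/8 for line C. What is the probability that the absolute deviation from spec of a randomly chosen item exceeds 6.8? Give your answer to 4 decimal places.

Conditional on each line, P(X > 6.8): A: 0.242521; B: 0.896907; C: 0.585366.
By total probability, P(X > 6.8) = 0.375·0.242521 + 0.5·0.896907 + 0.125·0.585366 = 0.61257.

0.6126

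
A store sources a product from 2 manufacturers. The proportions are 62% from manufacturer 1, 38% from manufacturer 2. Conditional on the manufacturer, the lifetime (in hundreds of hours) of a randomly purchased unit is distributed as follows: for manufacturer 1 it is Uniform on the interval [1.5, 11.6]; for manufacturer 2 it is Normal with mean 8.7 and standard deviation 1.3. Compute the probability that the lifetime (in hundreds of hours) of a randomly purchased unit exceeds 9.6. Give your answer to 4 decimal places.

0.2156

Conditional on each manufacturer, P(X > 9.6): 1: 0.19802; 2: 0.244372.
By total probability, P(X > 9.6) = 0.62·0.19802 + 0.38·0.244372 = 0.215634.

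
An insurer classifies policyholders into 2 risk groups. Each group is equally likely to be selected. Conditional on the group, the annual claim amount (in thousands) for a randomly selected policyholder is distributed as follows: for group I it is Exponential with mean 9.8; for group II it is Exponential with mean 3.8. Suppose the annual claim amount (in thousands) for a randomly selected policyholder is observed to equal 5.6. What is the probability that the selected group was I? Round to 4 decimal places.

0.4887

Likelihoods f(5.6 | ·): I: 0.0576243; II: 0.0602842.
Posterior ∝ prior × likelihood. Numerator for I: 0.5·0.0576243 = 0.0288121.
Normalizing constant: 0.5·0.0576243 + 0.5·0.0602842 = 0.0589542.
P(I | observation) = 0.0288121 / 0.0589542 = 0.48872.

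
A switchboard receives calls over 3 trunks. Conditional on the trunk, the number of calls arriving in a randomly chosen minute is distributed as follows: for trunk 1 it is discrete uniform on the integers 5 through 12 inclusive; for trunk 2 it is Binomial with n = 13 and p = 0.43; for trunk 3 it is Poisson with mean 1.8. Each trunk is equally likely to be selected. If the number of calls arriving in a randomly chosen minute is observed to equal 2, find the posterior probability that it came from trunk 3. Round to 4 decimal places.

Likelihoods P(X=2 | ·): 1: 0; 2: 0.0297615; 3: 0.267784.
Posterior ∝ prior × likelihood. Numerator for 3: 0.333333·0.267784 = 0.0892614.
Normalizing constant: 0.333333·0 + 0.333333·0.0297615 + 0.333333·0.267784 = 0.0991819.
P(3 | observation) = 0.0892614 / 0.0991819 = 0.899977.

0.9000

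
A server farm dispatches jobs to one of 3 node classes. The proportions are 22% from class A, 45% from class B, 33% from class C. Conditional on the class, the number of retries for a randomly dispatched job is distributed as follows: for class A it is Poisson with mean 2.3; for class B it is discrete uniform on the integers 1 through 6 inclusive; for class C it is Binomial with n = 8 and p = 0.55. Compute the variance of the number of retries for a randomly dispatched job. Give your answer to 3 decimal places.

Per component, A: μ=2.3, E[X²]=7.59; B: μ=3.5, E[X²]=15.1667; C: μ=4.4, E[X²]=21.34.
E[X] = 0.22·2.3 + 0.45·3.5 + 0.33·4.4 = 3.533.
E[X²] = 0.22·7.59 + 0.45·15.1667 + 0.33·21.34 = 15.537.
Var(X) = E[X²] − (E[X])² = 15.537 − 12.4821 = 3.05491.

3.055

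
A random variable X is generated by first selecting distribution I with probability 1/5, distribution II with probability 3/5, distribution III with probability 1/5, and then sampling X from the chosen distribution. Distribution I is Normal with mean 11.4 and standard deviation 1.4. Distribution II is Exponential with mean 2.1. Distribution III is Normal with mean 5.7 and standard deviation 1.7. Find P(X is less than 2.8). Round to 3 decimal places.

0.451

Conditional on each component, P(X < 2.8): I: 4.05251e-10; II: 0.736403; III: 0.044015.
By total probability, P(X < 2.8) = 0.2·4.05251e-10 + 0.6·0.736403 + 0.2·0.044015 = 0.450645.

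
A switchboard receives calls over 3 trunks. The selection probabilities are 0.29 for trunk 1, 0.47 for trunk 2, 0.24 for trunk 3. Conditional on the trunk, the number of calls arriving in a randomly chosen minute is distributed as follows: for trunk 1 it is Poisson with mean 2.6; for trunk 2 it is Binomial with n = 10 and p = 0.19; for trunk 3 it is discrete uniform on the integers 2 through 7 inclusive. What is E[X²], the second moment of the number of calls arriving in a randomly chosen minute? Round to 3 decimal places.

10.694

For each component E[X²] = Var + (mean)², giving 1: 9.36; 2: 5.149; 3: 23.1667.
Overall E[X²] = 0.29·9.36 + 0.47·5.149 + 0.24·23.1667 = 10.6944.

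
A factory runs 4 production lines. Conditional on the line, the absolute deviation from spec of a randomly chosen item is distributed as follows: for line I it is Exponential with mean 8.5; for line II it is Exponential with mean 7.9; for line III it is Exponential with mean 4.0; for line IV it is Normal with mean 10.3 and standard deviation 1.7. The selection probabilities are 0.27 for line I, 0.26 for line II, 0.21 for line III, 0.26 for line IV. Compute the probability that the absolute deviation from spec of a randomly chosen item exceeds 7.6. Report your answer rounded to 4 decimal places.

0.4866

Conditional on each line, P(X > 7.6): I: 0.408968; II: 0.382118; III: 0.149569; IV: 0.943883.
By total probability, P(X > 7.6) = 0.27·0.408968 + 0.26·0.382118 + 0.21·0.149569 + 0.26·0.943883 = 0.486591.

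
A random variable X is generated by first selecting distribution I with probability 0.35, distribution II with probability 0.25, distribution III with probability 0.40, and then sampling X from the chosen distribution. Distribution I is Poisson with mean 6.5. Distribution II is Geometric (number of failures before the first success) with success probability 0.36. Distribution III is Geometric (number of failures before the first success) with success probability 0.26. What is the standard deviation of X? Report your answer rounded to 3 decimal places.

3.438

Per component, I: μ=6.5, E[X²]=48.75; II: μ=1.77778, E[X²]=8.09877; III: μ=2.84615, E[X²]=19.0473.
E[X] = 0.35·6.5 + 0.25·1.77778 + 0.4·2.84615 = 3.85791.
E[X²] = 0.35·48.75 + 0.25·8.09877 + 0.4·19.0473 = 26.7061.
Var(X) = E[X²] − (E[X])² = 26.7061 − 14.8834 = 11.8227.
SD(X) = √11.8227 = 3.43841.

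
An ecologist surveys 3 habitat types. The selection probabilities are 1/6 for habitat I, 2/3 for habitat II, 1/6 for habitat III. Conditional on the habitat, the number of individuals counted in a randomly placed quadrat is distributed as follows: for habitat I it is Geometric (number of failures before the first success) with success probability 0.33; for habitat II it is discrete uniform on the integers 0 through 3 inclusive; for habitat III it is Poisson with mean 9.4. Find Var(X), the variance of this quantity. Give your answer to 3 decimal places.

Per component, I: μ=2.0303, E[X²]=10.2746; II: μ=1.5, E[X²]=3.5; III: μ=9.4, E[X²]=97.76.
E[X] = 0.166667·2.0303 + 0.666667·1.5 + 0.166667·9.4 = 2.90505.
E[X²] = 0.166667·10.2746 + 0.666667·3.5 + 0.166667·97.76 = 20.3391.
Var(X) = E[X²] − (E[X])² = 20.3391 − 8.43932 = 11.8998.

11.900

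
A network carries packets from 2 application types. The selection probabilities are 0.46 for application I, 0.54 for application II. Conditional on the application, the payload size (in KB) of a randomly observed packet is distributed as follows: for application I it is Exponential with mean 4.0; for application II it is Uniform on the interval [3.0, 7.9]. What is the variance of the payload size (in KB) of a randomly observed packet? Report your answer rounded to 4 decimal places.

8.9627

Per component, I: μ=4, E[X²]=32; II: μ=5.45, E[X²]=31.7033.
E[X] = 0.46·4 + 0.54·5.45 = 4.783.
E[X²] = 0.46·32 + 0.54·31.7033 = 31.8398.
Var(X) = E[X²] − (E[X])² = 31.8398 − 22.8771 = 8.96271.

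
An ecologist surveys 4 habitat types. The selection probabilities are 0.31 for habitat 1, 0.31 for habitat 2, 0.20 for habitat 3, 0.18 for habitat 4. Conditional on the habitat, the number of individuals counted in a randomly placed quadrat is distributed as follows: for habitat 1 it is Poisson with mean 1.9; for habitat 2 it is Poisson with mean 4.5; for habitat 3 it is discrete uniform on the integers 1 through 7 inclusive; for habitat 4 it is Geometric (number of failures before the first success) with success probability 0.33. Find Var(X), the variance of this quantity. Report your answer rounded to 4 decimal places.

Per component, 1: μ=1.9, E[X²]=5.51; 2: μ=4.5, E[X²]=24.75; 3: μ=4, E[X²]=20; 4: μ=2.0303, E[X²]=10.2746.
E[X] = 0.31·1.9 + 0.31·4.5 + 0.2·4 + 0.18·2.0303 = 3.14945.
E[X²] = 0.31·5.51 + 0.31·24.75 + 0.2·20 + 0.18·10.2746 = 15.23.
Var(X) = E[X²] − (E[X])² = 15.23 − 9.91906 = 5.31096.

5.3110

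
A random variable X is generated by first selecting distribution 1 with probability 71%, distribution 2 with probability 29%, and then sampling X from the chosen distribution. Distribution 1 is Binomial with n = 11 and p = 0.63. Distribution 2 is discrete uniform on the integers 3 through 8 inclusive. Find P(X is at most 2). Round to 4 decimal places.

Conditional on each component, P(X ≤ 2): 1: 0.00318803; 2: 0.
By total probability, P(X ≤ 2) = 0.71·0.00318803 + 0.29·0 = 0.0022635.

0.0023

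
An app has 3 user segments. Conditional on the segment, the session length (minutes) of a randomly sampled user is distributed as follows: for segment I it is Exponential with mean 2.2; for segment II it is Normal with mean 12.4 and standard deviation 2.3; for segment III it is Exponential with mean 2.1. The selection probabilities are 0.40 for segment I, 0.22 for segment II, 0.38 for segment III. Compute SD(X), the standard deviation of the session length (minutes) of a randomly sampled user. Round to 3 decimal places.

Per component, I: μ=2.2, E[X²]=9.68; II: μ=12.4, E[X²]=159.05; III: μ=2.1, E[X²]=8.82.
E[X] = 0.4·2.2 + 0.22·12.4 + 0.38·2.1 = 4.406.
E[X²] = 0.4·9.68 + 0.22·159.05 + 0.38·8.82 = 42.2146.
Var(X) = E[X²] − (E[X])² = 42.2146 − 19.4128 = 22.8018.
SD(X) = √22.8018 = 4.77512.

4.775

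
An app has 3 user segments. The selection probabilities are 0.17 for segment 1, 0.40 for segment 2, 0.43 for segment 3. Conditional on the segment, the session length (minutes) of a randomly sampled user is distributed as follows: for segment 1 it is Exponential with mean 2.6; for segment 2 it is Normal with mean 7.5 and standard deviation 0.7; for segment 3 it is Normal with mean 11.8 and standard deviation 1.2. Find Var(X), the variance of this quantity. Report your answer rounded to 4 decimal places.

Per component, 1: μ=2.6, E[X²]=13.52; 2: μ=7.5, E[X²]=56.74; 3: μ=11.8, E[X²]=140.68.
E[X] = 0.17·2.6 + 0.4·7.5 + 0.43·11.8 = 8.516.
E[X²] = 0.17·13.52 + 0.4·56.74 + 0.43·140.68 = 85.4868.
Var(X) = E[X²] − (E[X])² = 85.4868 − 72.5223 = 12.9645.

12.9645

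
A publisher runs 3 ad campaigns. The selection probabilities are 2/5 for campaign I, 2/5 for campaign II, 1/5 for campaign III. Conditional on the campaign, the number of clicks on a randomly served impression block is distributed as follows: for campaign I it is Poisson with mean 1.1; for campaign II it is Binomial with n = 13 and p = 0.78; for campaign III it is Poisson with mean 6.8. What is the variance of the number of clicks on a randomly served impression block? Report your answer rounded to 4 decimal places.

Per component, I: μ=1.1, E[X²]=2.31; II: μ=10.14, E[X²]=105.05; III: μ=6.8, E[X²]=53.04.
E[X] = 0.4·1.1 + 0.4·10.14 + 0.2·6.8 = 5.856.
E[X²] = 0.4·2.31 + 0.4·105.05 + 0.2·53.04 = 53.5522.
Var(X) = E[X²] − (E[X])² = 53.5522 − 34.2927 = 19.2594.

19.2594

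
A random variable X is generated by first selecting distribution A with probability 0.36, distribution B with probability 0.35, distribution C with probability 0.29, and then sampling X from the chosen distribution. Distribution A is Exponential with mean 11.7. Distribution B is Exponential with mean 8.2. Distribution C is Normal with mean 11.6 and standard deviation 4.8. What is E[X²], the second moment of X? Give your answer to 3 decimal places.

191.333

For each component E[X²] = Var + (mean)², giving A: 273.78; B: 134.48; C: 157.6.
Overall E[X²] = 0.36·273.78 + 0.35·134.48 + 0.29·157.6 = 191.333.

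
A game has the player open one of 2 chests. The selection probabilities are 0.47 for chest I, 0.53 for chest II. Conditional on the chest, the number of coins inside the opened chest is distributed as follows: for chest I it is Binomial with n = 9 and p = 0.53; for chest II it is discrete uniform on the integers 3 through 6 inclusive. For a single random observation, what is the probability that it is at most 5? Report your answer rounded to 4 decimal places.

0.7188

Conditional on each chest, P(X ≤ 5): I: 0.683648; II: 0.75.
By total probability, P(X ≤ 5) = 0.47·0.683648 + 0.53·0.75 = 0.718815.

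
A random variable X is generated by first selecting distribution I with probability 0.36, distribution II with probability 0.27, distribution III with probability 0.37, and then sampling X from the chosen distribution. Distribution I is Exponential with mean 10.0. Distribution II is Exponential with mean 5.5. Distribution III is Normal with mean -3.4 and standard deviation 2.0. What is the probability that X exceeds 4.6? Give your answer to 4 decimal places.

Conditional on each component, P(X > 4.6): I: 0.631284; II: 0.433283; III: 3.16712e-05.
By total probability, P(X > 4.6) = 0.36·0.631284 + 0.27·0.433283 + 0.37·3.16712e-05 = 0.34426.

0.3443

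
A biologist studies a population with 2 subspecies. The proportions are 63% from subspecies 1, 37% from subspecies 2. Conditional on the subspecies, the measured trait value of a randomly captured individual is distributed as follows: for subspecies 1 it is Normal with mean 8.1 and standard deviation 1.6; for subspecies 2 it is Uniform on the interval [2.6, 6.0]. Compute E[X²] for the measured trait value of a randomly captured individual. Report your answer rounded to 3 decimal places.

For each component E[X²] = Var + (mean)², giving 1: 68.17; 2: 19.4533.
Overall E[X²] = 0.63·68.17 + 0.37·19.4533 = 50.1448.

50.145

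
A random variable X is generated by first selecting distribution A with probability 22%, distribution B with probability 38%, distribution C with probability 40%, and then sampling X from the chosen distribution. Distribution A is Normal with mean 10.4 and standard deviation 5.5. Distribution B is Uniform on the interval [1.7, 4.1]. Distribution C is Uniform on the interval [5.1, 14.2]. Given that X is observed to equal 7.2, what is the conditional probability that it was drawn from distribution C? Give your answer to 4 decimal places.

0.7654

Likelihoods f(7.2 | ·): A: 0.0612407; B: 0; C: 0.10989.
Posterior ∝ prior × likelihood. Numerator for C: 0.4·0.10989 = 0.043956.
Normalizing constant: 0.22·0.0612407 + 0.38·0 + 0.4·0.10989 = 0.057429.
P(C | observation) = 0.043956 / 0.057429 = 0.765398.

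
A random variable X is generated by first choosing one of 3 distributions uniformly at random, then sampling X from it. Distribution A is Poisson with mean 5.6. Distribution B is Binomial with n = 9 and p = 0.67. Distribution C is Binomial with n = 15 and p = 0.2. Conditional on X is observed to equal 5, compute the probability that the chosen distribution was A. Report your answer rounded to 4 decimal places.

Likelihoods P(X=5 | ·): A: 0.169711; B: 0.201744; C: 0.103182.
Posterior ∝ prior × likelihood. Numerator for A: 0.333333·0.169711 = 0.0565703.
Normalizing constant: 0.333333·0.169711 + 0.333333·0.201744 + 0.333333·0.103182 = 0.158212.
P(A | observation) = 0.0565703 / 0.158212 = 0.357559.

0.3576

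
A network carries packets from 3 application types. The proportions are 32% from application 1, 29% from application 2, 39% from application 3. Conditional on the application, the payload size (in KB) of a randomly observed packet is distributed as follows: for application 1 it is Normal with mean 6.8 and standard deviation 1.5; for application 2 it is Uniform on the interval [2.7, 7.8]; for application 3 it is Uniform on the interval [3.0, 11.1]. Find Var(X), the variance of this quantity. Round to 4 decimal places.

4.0781

Per component, 1: μ=6.8, E[X²]=48.49; 2: μ=5.25, E[X²]=29.73; 3: μ=7.05, E[X²]=55.17.
E[X] = 0.32·6.8 + 0.29·5.25 + 0.39·7.05 = 6.448.
E[X²] = 0.32·48.49 + 0.29·29.73 + 0.39·55.17 = 45.6548.
Var(X) = E[X²] − (E[X])² = 45.6548 − 41.5767 = 4.0781.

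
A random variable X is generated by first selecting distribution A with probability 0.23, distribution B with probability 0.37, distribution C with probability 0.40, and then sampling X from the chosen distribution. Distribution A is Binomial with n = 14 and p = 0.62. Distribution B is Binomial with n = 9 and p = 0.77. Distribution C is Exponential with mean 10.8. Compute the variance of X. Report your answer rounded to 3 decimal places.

50.895

Per component, A: μ=8.68, E[X²]=78.6408; B: μ=6.93, E[X²]=49.6188; C: μ=10.8, E[X²]=233.28.
E[X] = 0.23·8.68 + 0.37·6.93 + 0.4·10.8 = 8.8805.
E[X²] = 0.23·78.6408 + 0.37·49.6188 + 0.4·233.28 = 129.758.
Var(X) = E[X²] − (E[X])² = 129.758 − 78.8633 = 50.8951.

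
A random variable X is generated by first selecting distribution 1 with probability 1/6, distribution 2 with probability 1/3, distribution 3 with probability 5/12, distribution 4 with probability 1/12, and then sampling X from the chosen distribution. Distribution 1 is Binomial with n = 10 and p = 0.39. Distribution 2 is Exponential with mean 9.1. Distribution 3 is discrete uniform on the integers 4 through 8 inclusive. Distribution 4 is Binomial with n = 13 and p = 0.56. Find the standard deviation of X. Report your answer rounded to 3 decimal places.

5.705

Per component, 1: μ=3.9, E[X²]=17.589; 2: μ=9.1, E[X²]=165.62; 3: μ=6, E[X²]=38; 4: μ=7.28, E[X²]=56.2016.
E[X] = 0.166667·3.9 + 0.333333·9.1 + 0.416667·6 + 0.0833333·7.28 = 6.79.
E[X²] = 0.166667·17.589 + 0.333333·165.62 + 0.416667·38 + 0.0833333·56.2016 = 78.655.
Var(X) = E[X²] − (E[X])² = 78.655 − 46.1041 = 32.5509.
SD(X) = √32.5509 = 5.70534.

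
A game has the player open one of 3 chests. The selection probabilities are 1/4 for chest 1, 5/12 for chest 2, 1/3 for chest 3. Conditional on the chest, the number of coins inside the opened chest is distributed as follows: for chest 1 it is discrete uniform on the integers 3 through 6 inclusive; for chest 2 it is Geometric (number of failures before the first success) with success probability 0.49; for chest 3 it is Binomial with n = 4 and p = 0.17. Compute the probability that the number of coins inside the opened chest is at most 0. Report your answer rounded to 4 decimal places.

0.3624

Conditional on each chest, P(X ≤ 0): 1: 0; 2: 0.49; 3: 0.474583.
By total probability, P(X ≤ 0) = 0.25·0 + 0.416667·0.49 + 0.333333·0.474583 = 0.362361.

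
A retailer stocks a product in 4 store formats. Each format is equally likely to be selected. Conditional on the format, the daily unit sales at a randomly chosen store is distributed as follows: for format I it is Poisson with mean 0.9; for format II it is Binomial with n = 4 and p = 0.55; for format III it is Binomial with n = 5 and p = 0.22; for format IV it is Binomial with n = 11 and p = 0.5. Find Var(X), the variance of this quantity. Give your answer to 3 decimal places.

Per component, I: μ=0.9, E[X²]=1.71; II: μ=2.2, E[X²]=5.83; III: μ=1.1, E[X²]=2.068; IV: μ=5.5, E[X²]=33.
E[X] = 0.25·0.9 + 0.25·2.2 + 0.25·1.1 + 0.25·5.5 = 2.425.
E[X²] = 0.25·1.71 + 0.25·5.83 + 0.25·2.068 + 0.25·33 = 10.652.
Var(X) = E[X²] − (E[X])² = 10.652 − 5.88063 = 4.77137.

4.771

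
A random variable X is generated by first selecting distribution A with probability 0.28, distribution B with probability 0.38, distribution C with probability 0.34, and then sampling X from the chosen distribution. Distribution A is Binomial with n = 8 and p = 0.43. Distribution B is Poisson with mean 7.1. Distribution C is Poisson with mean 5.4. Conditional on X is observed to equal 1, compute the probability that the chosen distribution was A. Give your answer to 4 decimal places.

Likelihoods P(X=1 | ·): A: 0.0672485; B: 0.00585824; C: 0.0243895.
Posterior ∝ prior × likelihood. Numerator for A: 0.28·0.0672485 = 0.0188296.
Normalizing constant: 0.28·0.0672485 + 0.38·0.00585824 + 0.34·0.0243895 = 0.0293481.
P(A | observation) = 0.0188296 / 0.0293481 = 0.641593.

0.6416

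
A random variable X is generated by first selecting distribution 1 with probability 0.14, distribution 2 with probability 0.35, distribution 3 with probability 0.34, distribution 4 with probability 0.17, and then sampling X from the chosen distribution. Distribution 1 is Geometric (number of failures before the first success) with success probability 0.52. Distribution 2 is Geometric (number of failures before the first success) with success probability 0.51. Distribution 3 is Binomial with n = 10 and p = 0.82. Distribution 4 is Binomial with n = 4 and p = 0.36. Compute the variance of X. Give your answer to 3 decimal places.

12.985

Per component, 1: μ=0.923077, E[X²]=2.62722; 2: μ=0.960784, E[X²]=2.807; 3: μ=8.2, E[X²]=68.716; 4: μ=1.44, E[X²]=2.9952.
E[X] = 0.14·0.923077 + 0.35·0.960784 + 0.34·8.2 + 0.17·1.44 = 3.49831.
E[X²] = 0.14·2.62722 + 0.35·2.807 + 0.34·68.716 + 0.17·2.9952 = 25.2229.
Var(X) = E[X²] − (E[X])² = 25.2229 − 12.2381 = 12.9847.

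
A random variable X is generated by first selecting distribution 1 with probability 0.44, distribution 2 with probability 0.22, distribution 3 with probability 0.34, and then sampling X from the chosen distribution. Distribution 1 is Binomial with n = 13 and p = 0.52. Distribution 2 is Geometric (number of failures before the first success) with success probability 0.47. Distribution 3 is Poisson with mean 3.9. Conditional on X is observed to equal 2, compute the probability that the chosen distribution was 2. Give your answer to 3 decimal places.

Likelihoods P(X=2 | ·): 1: 0.00657287; 2: 0.132023; 3: 0.15394.
Posterior ∝ prior × likelihood. Numerator for 2: 0.22·0.132023 = 0.0290451.
Normalizing constant: 0.44·0.00657287 + 0.22·0.132023 + 0.34·0.15394 = 0.0842766.
P(2 | observation) = 0.0290451 / 0.0842766 = 0.34464.

0.345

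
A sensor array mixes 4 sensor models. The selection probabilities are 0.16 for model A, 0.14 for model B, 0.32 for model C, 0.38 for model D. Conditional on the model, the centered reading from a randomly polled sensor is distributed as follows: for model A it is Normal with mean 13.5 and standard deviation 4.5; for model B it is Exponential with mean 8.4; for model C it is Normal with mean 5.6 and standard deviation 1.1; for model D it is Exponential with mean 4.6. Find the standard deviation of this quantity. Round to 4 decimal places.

Per component, A: μ=13.5, E[X²]=202.5; B: μ=8.4, E[X²]=141.12; C: μ=5.6, E[X²]=32.57; D: μ=4.6, E[X²]=42.32.
E[X] = 0.16·13.5 + 0.14·8.4 + 0.32·5.6 + 0.38·4.6 = 6.876.
E[X²] = 0.16·202.5 + 0.14·141.12 + 0.32·32.57 + 0.38·42.32 = 78.6608.
Var(X) = E[X²] − (E[X])² = 78.6608 − 47.2794 = 31.3814.
SD(X) = √31.3814 = 5.60191.

5.6019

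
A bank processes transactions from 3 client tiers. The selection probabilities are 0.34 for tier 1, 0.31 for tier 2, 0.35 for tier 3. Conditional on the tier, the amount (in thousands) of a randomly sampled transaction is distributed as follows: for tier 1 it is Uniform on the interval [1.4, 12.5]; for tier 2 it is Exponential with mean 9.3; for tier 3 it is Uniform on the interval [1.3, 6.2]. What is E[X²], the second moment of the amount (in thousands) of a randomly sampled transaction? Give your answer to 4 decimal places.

For each component E[X²] = Var + (mean)², giving 1: 58.57; 2: 172.98; 3: 16.0633.
Overall E[X²] = 0.34·58.57 + 0.31·172.98 + 0.35·16.0633 = 79.1598.

79.1598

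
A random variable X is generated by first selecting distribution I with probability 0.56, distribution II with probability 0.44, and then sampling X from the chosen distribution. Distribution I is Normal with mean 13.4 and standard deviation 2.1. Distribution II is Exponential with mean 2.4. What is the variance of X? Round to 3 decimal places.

Per component, I: μ=13.4, E[X²]=183.97; II: μ=2.4, E[X²]=11.52.
E[X] = 0.56·13.4 + 0.44·2.4 = 8.56.
E[X²] = 0.56·183.97 + 0.44·11.52 = 108.092.
Var(X) = E[X²] − (E[X])² = 108.092 − 73.2736 = 34.8184.

34.818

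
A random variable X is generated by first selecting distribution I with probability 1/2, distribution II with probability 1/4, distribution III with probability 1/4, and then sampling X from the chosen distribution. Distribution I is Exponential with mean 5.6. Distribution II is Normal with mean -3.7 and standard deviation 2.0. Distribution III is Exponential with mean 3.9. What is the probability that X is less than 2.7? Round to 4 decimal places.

Conditional on each component, P(X < 2.7): I: 0.382541; II: 0.999313; III: 0.49958.
By total probability, P(X < 2.7) = 0.5·0.382541 + 0.25·0.999313 + 0.25·0.49958 = 0.565994.

0.5660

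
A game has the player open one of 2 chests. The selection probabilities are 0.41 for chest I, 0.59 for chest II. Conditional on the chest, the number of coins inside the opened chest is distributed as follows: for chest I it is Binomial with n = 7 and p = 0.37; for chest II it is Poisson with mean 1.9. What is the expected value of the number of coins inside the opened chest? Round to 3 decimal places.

2.183

Component means — I: 2.59; II: 1.9.
E[X] = 0.41·2.59 + 0.59·1.9 = 2.1829.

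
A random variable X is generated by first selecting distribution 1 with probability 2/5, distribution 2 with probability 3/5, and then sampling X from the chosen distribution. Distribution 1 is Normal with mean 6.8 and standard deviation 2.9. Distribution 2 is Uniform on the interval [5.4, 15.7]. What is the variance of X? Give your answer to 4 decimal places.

12.0435

Per component, 1: μ=6.8, E[X²]=54.65; 2: μ=10.55, E[X²]=120.143.
E[X] = 0.4·6.8 + 0.6·10.55 = 9.05.
E[X²] = 0.4·54.65 + 0.6·120.143 = 93.946.
Var(X) = E[X²] − (E[X])² = 93.946 − 81.9025 = 12.0435.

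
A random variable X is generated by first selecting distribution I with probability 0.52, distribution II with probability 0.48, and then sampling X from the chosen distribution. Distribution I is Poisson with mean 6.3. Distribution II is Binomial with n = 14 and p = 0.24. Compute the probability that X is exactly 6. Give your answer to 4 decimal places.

0.1136

Conditional on each component, P(X = 6): I: 0.159461; II: 0.0638751.
By total probability, P(X = 6) = 0.52·0.159461 + 0.48·0.0638751 = 0.11358.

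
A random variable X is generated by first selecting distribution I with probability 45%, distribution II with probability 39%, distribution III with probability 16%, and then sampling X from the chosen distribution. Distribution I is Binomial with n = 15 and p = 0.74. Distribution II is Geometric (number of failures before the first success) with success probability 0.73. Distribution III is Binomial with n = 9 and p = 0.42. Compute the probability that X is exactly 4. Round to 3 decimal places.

0.043

Conditional on each component, P(X = 4): I: 0.000150233; II: 0.00387952; III: 0.25734.
By total probability, P(X = 4) = 0.45·0.000150233 + 0.39·0.00387952 + 0.16·0.25734 = 0.0427551.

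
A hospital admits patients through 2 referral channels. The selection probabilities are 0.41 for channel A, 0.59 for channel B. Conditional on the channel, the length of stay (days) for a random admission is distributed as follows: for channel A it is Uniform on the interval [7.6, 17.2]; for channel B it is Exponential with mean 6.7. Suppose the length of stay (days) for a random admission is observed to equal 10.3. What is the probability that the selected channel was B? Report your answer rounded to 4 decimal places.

0.3071

Likelihoods f(10.3 | ·): A: 0.104167; B: 0.0320833.
Posterior ∝ prior × likelihood. Numerator for B: 0.59·0.0320833 = 0.0189291.
Normalizing constant: 0.41·0.104167 + 0.59·0.0320833 = 0.0616375.
P(B | observation) = 0.0189291 / 0.0616375 = 0.307104.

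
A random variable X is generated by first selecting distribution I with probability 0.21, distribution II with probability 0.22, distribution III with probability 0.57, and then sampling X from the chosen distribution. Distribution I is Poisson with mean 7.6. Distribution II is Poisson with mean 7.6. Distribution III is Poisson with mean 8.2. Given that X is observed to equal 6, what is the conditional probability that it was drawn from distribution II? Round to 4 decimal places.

Likelihoods P(X=6 | ·): I: 0.13394; II: 0.13394; III: 0.115967.
Posterior ∝ prior × likelihood. Numerator for II: 0.22·0.13394 = 0.0294668.
Normalizing constant: 0.21·0.13394 + 0.22·0.13394 + 0.57·0.115967 = 0.123696.
P(II | observation) = 0.0294668 / 0.123696 = 0.23822.

0.2382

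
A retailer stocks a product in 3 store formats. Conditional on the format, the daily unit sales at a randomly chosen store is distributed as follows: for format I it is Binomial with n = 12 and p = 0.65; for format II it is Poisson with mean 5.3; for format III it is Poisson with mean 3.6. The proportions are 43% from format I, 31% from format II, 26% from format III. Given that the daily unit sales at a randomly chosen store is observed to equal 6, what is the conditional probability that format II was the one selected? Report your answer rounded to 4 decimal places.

Likelihoods P(X=6 | ·): I: 0.128103; II: 0.15366; III: 0.0826081.
Posterior ∝ prior × likelihood. Numerator for II: 0.31·0.15366 = 0.0476347.
Normalizing constant: 0.43·0.128103 + 0.31·0.15366 + 0.26·0.0826081 = 0.124197.
P(II | observation) = 0.0476347 / 0.124197 = 0.383541.

0.3835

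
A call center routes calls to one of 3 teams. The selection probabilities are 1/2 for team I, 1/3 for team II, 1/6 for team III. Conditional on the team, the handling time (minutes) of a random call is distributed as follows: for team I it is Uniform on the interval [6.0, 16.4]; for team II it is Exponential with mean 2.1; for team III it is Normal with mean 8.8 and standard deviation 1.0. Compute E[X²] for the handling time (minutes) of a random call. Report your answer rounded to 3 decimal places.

For each component E[X²] = Var + (mean)², giving I: 134.453; II: 8.82; III: 78.44.
Overall E[X²] = 0.5·134.453 + 0.333333·8.82 + 0.166667·78.44 = 83.24.

83.240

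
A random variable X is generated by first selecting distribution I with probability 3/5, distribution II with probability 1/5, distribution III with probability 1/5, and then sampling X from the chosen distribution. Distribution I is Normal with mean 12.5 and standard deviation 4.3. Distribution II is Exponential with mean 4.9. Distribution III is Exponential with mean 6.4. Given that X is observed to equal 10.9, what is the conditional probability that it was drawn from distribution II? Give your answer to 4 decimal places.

0.0711

Likelihoods f(10.9 | ·): I: 0.0865719; II: 0.0220658; III: 0.0284552.
Posterior ∝ prior × likelihood. Numerator for II: 0.2·0.0220658 = 0.00441317.
Normalizing constant: 0.6·0.0865719 + 0.2·0.0220658 + 0.2·0.0284552 = 0.0620473.
P(II | observation) = 0.00441317 / 0.0620473 = 0.0711258.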